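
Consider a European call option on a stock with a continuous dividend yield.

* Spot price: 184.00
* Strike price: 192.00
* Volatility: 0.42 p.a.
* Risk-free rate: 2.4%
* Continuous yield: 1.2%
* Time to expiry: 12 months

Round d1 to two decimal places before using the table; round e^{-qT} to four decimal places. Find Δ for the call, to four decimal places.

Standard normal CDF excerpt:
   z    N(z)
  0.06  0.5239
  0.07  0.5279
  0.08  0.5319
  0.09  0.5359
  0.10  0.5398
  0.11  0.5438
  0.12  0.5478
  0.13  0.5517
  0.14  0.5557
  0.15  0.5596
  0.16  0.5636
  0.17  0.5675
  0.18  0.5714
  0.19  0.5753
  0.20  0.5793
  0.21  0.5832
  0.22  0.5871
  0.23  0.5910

0.5491

σ√T = 0.42·√1 = 0.4200
ln(S/K) + (r − q + σ²/2)T = ln(184/192) + (0.024 − 0.012 + 0.42²/2)·1 = -0.0426 + 0.1002 = 0.0576
d₁ = 0.0576 / 0.4200 = 0.1372 → 0.14
N(d₁) = N(0.14) = 0.5557
Δ_call = exp(−qT)·N(d₁) = 0.9881·0.5557 = 0.5491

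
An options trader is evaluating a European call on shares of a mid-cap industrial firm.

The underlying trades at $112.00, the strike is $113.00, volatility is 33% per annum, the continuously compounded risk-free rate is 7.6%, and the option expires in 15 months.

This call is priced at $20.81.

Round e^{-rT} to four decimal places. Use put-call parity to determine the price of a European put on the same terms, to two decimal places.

e^(−rT) = e^(−0.076·1.25) = 0.9094
Put-call parity: C − P = S − K·e^(−rT) = 112 − 113·0.9094 = 112 − 102.7622 = 9.2378
P = C − (C − P) = 20.81 − (9.2378) = 11.5722

$11.57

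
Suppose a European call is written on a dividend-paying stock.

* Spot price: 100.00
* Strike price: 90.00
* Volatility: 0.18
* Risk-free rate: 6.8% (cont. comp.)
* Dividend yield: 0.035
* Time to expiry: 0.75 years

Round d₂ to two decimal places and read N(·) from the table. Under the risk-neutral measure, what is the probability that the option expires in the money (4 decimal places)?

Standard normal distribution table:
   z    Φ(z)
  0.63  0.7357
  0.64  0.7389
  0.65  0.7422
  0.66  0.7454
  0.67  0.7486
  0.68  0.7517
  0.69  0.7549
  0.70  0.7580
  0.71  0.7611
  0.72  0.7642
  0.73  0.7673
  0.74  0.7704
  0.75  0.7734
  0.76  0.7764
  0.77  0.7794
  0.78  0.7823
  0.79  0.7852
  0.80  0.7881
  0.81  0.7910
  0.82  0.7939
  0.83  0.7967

0.7764

T = 0.75;  σ√T = 0.1559
ln(S/K) + (r − q + σ²/2)T = ln(100/90) + (0.068 − 0.035 + 0.18²/2)·0.75 = 0.1054 + 0.0369 = 0.1423
d₁ = 0.1423 / 0.1559 = 0.9126 which rounds to 0.91
d₂ = d₁ − σ√T = 0.9126 − 0.1559 = 0.7567 which rounds to 0.76
Pr(exercise) under Q = N(d₂) = 0.7764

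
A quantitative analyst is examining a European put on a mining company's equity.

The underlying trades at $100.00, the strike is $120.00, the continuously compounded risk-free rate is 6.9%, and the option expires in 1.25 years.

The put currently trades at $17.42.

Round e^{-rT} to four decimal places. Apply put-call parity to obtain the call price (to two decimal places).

$7.33

e^(−rT) = e^(−0.069·1.25) = 0.9174
Put-call parity: C − P = S − K·e^(−rT) = 100 − 120·0.9174 = 100 − 110.0880 = -10.0880
C = P + (C − P) = 17.42 + (-10.0880) = 7.3320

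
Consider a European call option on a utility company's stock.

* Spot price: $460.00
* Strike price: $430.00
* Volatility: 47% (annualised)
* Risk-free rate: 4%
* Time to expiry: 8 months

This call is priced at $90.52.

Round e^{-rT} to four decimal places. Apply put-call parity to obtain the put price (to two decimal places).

$49.21

exp(−rT) = exp(−0.04·0.6667) = 0.9737
Put-call parity: C − P = S − K·e^(−rT) = 460 − 430·0.9737 = 460 − 418.6910 = 41.3090
P = C − (C − P) = 90.52 − (41.3090) = 49.2110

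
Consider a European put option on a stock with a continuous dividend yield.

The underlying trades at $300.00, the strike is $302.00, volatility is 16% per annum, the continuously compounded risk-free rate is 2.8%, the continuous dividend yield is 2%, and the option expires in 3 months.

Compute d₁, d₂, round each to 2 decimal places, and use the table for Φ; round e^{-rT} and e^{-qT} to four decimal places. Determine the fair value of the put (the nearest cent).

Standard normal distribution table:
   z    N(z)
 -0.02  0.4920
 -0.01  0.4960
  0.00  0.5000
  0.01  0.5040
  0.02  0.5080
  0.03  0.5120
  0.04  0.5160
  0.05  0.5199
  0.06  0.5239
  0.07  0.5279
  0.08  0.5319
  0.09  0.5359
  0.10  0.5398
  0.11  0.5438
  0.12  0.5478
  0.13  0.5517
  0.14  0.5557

$10.24

T = 0.25;  σ√T = 0.0800
d₁ = [ln(300/302) + (0.028 − 0.02 + 0.16²/2)·0.25] / 0.0800 = [-0.0066 + 0.0052] / 0.0800 = -0.0181 which rounds to -0.02
d₂ = d₁ − σ√T = -0.0181 − 0.0800 = -0.0981 which rounds to -0.10
e^(−qT) = e^(−0.02·0.25) = 0.9950;  e^(−rT) = e^(−0.028·0.25) = 0.9930
P = 302·0.9930·N(0.10) − 300·0.9950·N(0.02) = 302·0.9930·0.5398 − 300·0.9950·0.5080 = 161.8785 − 151.6380 = 10.2405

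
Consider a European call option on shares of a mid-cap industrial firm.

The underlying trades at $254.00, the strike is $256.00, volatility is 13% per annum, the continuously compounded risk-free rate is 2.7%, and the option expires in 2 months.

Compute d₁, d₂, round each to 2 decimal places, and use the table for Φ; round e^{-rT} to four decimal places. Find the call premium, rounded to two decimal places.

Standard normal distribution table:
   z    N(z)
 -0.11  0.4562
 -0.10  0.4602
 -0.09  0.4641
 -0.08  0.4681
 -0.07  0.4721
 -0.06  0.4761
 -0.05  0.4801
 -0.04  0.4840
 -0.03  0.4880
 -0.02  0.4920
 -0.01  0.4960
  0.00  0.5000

$4.66

σ√T = 0.13·√0.1667 = 0.0531
d₁ = [ln(254/256) + (0.027 + 0.13²/2)·0.1667] / 0.0531 = [-0.0078 + 0.0059] / 0.0531 = -0.0365 ⇒ -0.04
d₂ = d₁ − σ√T = -0.0365 − 0.0531 = -0.0895 ⇒ -0.09
exp(−rT) = exp(−0.027·0.1667) = 0.9955
N(d₁) = N(-0.04) = 0.4840;  N(d₂) = N(-0.09) = 0.4641
C = 254·0.4840 − 256·0.9955·0.4641 = 122.9360 − 118.2750 = 4.6610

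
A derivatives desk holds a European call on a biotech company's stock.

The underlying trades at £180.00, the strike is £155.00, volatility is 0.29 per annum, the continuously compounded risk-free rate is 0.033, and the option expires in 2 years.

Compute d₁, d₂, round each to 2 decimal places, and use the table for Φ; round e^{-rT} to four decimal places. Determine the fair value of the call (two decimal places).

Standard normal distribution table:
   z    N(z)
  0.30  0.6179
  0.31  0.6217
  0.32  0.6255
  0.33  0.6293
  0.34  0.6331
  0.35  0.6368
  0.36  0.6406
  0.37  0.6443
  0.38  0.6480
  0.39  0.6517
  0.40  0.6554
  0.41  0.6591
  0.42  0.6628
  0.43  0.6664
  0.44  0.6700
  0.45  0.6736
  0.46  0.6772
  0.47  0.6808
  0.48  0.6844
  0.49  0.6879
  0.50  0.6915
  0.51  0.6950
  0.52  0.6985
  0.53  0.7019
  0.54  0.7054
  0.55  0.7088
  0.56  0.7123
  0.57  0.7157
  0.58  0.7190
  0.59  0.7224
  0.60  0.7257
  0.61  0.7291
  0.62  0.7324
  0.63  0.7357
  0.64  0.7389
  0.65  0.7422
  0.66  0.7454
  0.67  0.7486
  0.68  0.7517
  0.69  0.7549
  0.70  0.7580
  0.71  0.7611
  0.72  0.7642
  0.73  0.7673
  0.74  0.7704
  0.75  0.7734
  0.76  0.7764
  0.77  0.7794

£47.36

σ√T = 0.29 × 1.4142 = 0.4101
d₁ = [ln(180/155) + (0.033 + 0.29²/2)·2] / 0.4101 = [0.1495 + 0.1501] / 0.4101 = 0.7306 ⇒ 0.73
d₂ = d₁ − σ√T = 0.7306 − 0.4101 = 0.3205 ⇒ 0.32
e^(−rT) = e^(−0.033·2) = 0.9361
C = 180·N(0.73) − 155·0.9361·N(0.32) = 180·0.7673 − 155·0.9361·0.6255 = 138.1140 − 90.7572 = 47.3568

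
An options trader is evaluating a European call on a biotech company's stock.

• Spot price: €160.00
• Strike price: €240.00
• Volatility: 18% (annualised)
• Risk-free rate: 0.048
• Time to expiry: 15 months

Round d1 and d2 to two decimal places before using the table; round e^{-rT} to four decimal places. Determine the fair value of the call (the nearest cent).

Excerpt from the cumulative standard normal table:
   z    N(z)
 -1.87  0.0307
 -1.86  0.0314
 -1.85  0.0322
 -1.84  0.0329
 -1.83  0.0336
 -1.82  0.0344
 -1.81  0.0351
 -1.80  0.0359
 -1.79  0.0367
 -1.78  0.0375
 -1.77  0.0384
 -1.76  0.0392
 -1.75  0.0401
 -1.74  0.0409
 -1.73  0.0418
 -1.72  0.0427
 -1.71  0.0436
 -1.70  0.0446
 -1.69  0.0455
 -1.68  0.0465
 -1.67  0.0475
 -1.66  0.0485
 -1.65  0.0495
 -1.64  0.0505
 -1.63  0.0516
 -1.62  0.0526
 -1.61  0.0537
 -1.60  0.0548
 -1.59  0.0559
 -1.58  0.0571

σ√T = 0.18 × 1.1180 = 0.2012
ln(S/K) + (r + σ²/2)T = ln(160/240) + (0.048 + 0.18²/2)·1.25 = -0.4055 + 0.0803 = -0.3252
d₁ = -0.3252 / 0.2012 = -1.6160 → -1.62
d₂ = d₁ − σ√T = -1.6160 − 0.2012 = -1.8173 → -1.82
e^(−rT) = e^(−0.048·1.25) = 0.9418
N(d₁) = N(-1.62) = 0.0526;  N(d₂) = N(-1.82) = 0.0344
C = 160·0.0526 − 240·0.9418·0.0344 = 8.4160 − 7.7755 = 0.6405

€0.64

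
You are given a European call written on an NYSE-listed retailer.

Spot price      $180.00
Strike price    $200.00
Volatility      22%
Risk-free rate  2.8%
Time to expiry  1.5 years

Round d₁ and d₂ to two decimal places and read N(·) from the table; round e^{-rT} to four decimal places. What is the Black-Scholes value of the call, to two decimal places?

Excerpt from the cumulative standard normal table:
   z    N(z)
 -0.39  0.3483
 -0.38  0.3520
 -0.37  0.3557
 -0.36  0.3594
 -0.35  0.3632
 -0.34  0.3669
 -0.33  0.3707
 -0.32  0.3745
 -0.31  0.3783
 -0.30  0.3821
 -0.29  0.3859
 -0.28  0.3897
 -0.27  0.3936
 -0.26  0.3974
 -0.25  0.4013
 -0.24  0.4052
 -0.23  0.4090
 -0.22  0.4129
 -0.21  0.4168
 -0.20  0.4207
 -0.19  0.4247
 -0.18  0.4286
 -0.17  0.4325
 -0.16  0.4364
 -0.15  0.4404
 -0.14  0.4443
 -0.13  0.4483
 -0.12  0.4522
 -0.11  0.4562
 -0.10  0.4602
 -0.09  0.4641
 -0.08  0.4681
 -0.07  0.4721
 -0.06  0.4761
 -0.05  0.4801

$14.62

σ√T = 0.22·√1.5 = 0.2694
d₁ = [ln(180/200) + (0.028 + 0.22²/2)·1.5] / 0.2694 = [-0.1054 + 0.0783] / 0.2694 = -0.1004 which rounds to -0.10
d₂ = d₁ − σ√T = -0.1004 − 0.2694 = -0.3699 which rounds to -0.37
exp(−rT) = exp(−0.028·1.5) = 0.9589
N(d₁) = N(-0.10) = 0.4602;  N(d₂) = N(-0.37) = 0.3557
C = 180·0.4602 − 200·0.9589·0.3557 = 82.8360 − 68.2161 = 14.6199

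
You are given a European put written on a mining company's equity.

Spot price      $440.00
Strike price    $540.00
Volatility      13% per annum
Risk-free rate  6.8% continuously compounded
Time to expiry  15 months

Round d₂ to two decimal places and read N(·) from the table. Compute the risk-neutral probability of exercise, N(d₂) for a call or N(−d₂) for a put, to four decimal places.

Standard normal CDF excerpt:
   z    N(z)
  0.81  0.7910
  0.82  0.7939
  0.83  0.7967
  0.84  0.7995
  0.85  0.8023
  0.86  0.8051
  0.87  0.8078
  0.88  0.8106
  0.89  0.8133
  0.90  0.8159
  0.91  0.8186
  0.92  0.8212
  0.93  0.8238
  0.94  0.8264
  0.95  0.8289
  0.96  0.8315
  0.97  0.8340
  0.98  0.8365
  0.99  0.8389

σ√T = 0.13·√1.25 = 0.1453
d₁ = [ln(440/540) + (0.068 + ½·0.13²)·1.25] / (σ√T) = (-0.2048 + 0.0956) / 0.1453 = -0.7515 ⇒ -0.75
d₂ = -0.7515 − 0.1453 = -0.8969 ⇒ -0.90
Risk-neutral Pr[S_T < K] = N(−d₂) = N(0.90) = 0.8159

0.8159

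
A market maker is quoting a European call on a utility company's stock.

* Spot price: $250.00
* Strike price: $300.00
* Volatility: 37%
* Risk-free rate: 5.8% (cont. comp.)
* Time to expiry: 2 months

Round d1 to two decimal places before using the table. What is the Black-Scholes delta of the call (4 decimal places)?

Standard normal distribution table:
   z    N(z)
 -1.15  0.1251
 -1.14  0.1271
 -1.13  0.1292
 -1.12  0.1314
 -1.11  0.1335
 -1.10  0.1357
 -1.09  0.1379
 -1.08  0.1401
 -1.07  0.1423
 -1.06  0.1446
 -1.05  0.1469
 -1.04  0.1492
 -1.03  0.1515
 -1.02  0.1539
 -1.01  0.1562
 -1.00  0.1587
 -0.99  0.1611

σ√T = 0.37 × 0.4082 = 0.1511
d₁ = [ln(250/300) + (0.058 + 0.37²/2)·0.1667] / 0.1511 = [-0.1823 + 0.0211] / 0.1511 = -1.0675 ⇒ -1.07
N(d₁) = N(-1.07) = 0.1423
Δ_call = N(d₁) = 0.1423

0.1423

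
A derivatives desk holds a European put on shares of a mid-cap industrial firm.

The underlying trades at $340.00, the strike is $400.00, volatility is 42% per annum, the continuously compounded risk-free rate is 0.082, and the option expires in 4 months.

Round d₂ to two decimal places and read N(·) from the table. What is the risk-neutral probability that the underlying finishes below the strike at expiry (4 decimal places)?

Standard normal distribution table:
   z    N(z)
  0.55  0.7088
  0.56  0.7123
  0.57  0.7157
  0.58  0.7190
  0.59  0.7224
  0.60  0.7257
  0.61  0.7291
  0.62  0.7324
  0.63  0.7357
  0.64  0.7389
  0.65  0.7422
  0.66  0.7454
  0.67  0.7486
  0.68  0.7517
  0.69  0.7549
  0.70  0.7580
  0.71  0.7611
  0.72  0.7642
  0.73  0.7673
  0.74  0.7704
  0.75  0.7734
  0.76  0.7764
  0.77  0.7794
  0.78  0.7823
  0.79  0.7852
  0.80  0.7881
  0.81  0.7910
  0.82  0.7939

0.7517

σ√T = 0.42·√0.3333 = 0.2425
ln(S/K) + (r + σ²/2)T = ln(340/400) + (0.082 + 0.42²/2)·0.3333 = -0.1625 + 0.0567 = -0.1058
d₁ = -0.1058 / 0.2425 = -0.4363 → -0.44
d₂ = d₁ − σ√T = -0.4363 − 0.2425 = -0.6787 → -0.68
Risk-neutral Pr[S_T < K] = N(−d₂) = N(0.68) = 0.7517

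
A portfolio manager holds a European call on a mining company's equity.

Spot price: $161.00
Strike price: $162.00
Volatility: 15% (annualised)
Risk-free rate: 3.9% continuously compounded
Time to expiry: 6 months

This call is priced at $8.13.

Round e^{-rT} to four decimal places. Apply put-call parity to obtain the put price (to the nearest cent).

exp(−rT) = exp(−0.039·0.5) = 0.9807
Put-call parity: C − P = S − K·e^(−rT) = 161 − 162·0.9807 = 161 − 158.8734 = 2.1266
P = C − (C − P) = 8.13 − (2.1266) = 6.0034

$6.00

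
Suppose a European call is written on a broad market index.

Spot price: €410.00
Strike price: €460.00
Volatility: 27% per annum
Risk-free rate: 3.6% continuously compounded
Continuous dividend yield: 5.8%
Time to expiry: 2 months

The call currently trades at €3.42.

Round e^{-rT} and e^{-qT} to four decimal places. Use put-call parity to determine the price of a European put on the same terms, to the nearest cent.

e^(−qT) = e^(−0.058·0.1667) = 0.9904;  e^(−rT) = e^(−0.036·0.1667) = 0.9940
Put-call parity: C − P = S·e^(−qT) − K·e^(−rT) = 410·0.9904 − 460·0.9940 = 406.0640 − 457.2400 = -51.1760
P = C − (C − P) = 3.42 − (-51.1760) = 54.5960

€54.60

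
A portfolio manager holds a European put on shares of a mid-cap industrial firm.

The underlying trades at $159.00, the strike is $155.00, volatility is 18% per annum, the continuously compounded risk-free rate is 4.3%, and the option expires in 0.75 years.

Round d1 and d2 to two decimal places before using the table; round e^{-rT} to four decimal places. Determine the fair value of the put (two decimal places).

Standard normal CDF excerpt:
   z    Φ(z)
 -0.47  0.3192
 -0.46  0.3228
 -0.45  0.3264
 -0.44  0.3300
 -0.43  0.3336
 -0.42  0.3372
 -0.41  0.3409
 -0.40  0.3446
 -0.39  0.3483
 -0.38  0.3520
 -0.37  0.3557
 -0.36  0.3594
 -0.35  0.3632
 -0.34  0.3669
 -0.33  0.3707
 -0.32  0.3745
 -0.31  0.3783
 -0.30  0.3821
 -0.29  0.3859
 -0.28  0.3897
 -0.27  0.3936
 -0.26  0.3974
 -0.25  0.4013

σ√T = 0.18·√0.75 = 0.1559
d₁ = [ln(159/155) + (0.043 + 0.18²/2)·0.75] / 0.1559 = [0.0255 + 0.0444] / 0.1559 = 0.4483 which rounds to 0.45
d₂ = d₁ − σ√T = 0.4483 − 0.1559 = 0.2924 which rounds to 0.29
e^(−rT) = e^(−0.043·0.75) = 0.9683
P = 155·0.9683·N(-0.29) − 159·N(-0.45) = 155·0.9683·0.3859 − 159·0.3264 = 57.9184 − 51.8976 = 6.0208

$6.02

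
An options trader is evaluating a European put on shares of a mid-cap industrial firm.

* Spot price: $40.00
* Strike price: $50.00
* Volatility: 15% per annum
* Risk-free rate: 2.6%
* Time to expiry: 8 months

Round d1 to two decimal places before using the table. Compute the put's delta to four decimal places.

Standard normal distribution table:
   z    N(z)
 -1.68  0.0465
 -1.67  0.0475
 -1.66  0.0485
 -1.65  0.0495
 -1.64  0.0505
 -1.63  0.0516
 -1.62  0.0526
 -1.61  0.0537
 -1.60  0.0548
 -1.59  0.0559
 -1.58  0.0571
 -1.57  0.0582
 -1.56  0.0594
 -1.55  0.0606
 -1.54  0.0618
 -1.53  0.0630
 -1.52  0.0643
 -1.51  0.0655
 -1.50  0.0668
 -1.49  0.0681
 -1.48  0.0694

T = 0.6667;  σ√T = 0.1225
d₁ = [ln(40/50) + (0.026 + ½·0.15²)·0.6667] / (σ√T) = (-0.2231 + 0.0248) / 0.1225 = -1.6192 ⇒ -1.62
N(d₁) = N(-1.62) = 0.0526
Δ_put = N(d₁) − 1 = 0.0526 − 1 = -0.9474

-0.9474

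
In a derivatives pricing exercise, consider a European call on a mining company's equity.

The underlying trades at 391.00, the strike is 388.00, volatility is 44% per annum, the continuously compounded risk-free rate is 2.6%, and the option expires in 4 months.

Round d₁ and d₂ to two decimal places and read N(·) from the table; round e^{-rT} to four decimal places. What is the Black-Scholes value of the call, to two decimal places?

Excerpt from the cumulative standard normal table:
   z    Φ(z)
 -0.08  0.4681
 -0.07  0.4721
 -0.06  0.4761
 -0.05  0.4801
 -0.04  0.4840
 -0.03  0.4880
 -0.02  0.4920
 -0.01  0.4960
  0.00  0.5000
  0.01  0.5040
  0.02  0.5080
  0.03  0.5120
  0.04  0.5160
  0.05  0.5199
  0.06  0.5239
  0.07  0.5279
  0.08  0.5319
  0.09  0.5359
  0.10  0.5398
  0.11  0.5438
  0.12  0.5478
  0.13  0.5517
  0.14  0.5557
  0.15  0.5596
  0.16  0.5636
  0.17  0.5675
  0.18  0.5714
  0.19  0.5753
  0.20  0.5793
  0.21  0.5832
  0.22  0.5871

σ√T = 0.44·√0.3333 = 0.2540
ln(S/K) + (r + σ²/2)T = ln(391/388) + (0.026 + 0.44²/2)·0.3333 = 0.0077 + 0.0409 = 0.0486
d₁ = 0.0486 / 0.2540 = 0.1915 ⇒ 0.19
d₂ = d₁ − σ√T = 0.1915 − 0.2540 = -0.0626 ⇒ -0.06
e^(−rT) = e^(−0.026·0.3333) = 0.9914
N(d₁) = N(0.19) = 0.5753;  N(d₂) = N(-0.06) = 0.4761
C = 391·0.5753 − 388·0.9914·0.4761 = 224.9423 − 183.1381 = 41.8042

41.80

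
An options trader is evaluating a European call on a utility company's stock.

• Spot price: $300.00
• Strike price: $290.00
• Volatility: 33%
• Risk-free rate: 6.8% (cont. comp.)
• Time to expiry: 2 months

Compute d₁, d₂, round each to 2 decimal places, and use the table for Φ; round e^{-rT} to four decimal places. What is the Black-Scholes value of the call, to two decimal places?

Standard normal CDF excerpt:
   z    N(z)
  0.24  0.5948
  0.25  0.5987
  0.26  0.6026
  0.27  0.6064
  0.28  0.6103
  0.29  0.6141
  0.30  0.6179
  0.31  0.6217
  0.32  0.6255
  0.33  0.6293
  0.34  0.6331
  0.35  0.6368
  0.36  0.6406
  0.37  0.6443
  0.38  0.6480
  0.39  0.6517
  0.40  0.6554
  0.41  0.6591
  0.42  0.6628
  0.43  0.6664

$22.75

T = 0.1667;  σ√T = 0.1347
ln(S/K) + (r + σ²/2)T = ln(300/290) + (0.068 + 0.33²/2)·0.1667 = 0.0339 + 0.0204 = 0.0543
d₁ = 0.0543 / 0.1347 = 0.4031 ⇒ 0.40
d₂ = d₁ − σ√T = 0.4031 − 0.1347 = 0.2684 ⇒ 0.27
e^(−rT) = e^(−0.068·0.1667) = 0.9887
N(d₁) = N(0.40) = 0.6554;  N(d₂) = N(0.27) = 0.6064
C = 300·0.6554 − 290·0.9887·0.6064 = 196.6200 − 173.8688 = 22.7512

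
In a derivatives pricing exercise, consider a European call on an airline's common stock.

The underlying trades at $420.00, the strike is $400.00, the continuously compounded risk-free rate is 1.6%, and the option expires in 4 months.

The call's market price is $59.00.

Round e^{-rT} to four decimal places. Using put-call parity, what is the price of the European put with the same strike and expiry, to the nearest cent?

$36.88

e^(−rT) = e^(−0.016·0.3333) = 0.9947
Put-call parity: C − P = S − K·e^(−rT) = 420 − 400·0.9947 = 420 − 397.8800 = 22.1200
P = C − (C − P) = 59.00 − (22.1200) = 36.8800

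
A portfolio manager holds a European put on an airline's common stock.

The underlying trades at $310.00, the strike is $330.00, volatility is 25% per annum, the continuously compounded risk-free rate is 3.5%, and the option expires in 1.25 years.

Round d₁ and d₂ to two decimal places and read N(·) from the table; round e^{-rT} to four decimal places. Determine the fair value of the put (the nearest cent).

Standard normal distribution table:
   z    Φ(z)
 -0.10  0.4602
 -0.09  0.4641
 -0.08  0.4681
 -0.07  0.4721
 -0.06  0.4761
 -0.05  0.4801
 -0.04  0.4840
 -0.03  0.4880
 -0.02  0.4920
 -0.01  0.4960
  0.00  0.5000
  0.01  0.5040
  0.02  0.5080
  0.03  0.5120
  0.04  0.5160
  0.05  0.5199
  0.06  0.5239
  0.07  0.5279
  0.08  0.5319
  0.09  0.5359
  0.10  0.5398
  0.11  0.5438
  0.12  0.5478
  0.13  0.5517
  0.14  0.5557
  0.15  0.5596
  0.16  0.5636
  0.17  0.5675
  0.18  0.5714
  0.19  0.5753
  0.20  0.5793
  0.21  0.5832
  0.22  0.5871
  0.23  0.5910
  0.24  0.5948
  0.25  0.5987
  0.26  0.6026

T = 1.25;  σ√T = 0.2795
d₁ = [ln(310/330) + (0.035 + 0.25²/2)·1.25] / 0.2795 = [-0.0625 + 0.0828] / 0.2795 = 0.0726 which rounds to 0.07
d₂ = d₁ − σ√T = 0.0726 − 0.2795 = -0.2069 which rounds to -0.21
e^(−rT) = e^(−0.035·1.25) = 0.9572
P = 330·0.9572·N(0.21) − 310·N(-0.07) = 330·0.9572·0.5832 − 310·0.4721 = 184.2189 − 146.3510 = 37.8679

$37.87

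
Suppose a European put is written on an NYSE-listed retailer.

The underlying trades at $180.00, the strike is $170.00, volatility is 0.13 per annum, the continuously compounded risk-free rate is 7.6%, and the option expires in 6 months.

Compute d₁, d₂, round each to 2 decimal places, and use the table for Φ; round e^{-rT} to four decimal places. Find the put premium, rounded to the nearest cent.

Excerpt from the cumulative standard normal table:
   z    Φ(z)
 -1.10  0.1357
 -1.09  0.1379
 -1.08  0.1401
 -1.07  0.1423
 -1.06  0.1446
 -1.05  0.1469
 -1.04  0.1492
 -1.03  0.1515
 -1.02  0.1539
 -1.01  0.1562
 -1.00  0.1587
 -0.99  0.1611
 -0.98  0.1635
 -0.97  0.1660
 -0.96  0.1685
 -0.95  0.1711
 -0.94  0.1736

$1.15

σ√T = 0.13 × 0.7071 = 0.0919
d₁ = [ln(180/170) + (0.076 + ½·0.13²)·0.5] / (σ√T) = (0.0572 + 0.0422) / 0.0919 = 1.0811 which rounds to 1.08
d₂ = 1.0811 − 0.0919 = 0.9892 which rounds to 0.99
exp(−rT) = exp(−0.076·0.5) = 0.9627
N(−d₂) = N(-0.99) = 0.1611;  N(−d₁) = N(-1.08) = 0.1401
P = 170·0.9627·0.1611 − 180·0.1401 = 26.3655 − 25.2180 = 1.1475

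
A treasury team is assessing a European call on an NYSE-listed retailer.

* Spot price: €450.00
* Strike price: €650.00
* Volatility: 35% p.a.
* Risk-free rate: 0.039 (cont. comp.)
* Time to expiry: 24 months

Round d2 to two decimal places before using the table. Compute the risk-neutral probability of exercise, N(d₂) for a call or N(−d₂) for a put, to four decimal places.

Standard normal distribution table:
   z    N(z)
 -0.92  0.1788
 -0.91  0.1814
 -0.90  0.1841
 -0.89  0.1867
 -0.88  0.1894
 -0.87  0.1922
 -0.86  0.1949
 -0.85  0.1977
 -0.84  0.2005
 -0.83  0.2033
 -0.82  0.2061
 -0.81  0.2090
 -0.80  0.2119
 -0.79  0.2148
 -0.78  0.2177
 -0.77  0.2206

σ√T = 0.35 × 1.4142 = 0.4950
d₁ = [ln(450/650) + (0.039 + ½·0.35²)·2] / (σ√T) = (-0.3677 + 0.2005) / 0.4950 = -0.3378 ⇒ -0.34
d₂ = -0.3378 − 0.4950 = -0.8328 ⇒ -0.83
Pr(exercise) under Q = N(d₂) = 0.2033

0.2033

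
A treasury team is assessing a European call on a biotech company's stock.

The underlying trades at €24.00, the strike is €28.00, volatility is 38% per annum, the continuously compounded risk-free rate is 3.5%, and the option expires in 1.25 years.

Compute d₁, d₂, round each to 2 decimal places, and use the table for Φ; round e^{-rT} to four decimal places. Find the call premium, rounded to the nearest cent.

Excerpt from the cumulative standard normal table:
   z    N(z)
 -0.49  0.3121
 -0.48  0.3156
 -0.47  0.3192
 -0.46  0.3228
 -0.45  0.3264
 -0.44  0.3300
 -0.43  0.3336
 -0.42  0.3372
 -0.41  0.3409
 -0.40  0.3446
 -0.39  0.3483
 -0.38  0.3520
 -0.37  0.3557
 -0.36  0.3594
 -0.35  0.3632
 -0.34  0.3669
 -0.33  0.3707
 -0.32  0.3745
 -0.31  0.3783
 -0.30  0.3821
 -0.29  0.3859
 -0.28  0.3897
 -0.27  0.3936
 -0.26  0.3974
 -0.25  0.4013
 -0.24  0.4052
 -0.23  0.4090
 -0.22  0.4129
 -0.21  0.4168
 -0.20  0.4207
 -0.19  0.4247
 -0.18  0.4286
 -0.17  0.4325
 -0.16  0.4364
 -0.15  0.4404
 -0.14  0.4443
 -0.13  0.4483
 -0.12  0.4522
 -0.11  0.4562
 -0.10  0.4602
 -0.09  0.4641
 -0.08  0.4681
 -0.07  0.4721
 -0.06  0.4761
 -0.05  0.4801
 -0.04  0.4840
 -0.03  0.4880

T = 1.25;  σ√T = 0.4249
d₁ = [ln(24/28) + (0.035 + ½·0.38²)·1.25] / (σ√T) = (-0.1542 + 0.1340) / 0.4249 = -0.0474 → -0.05
d₂ = -0.0474 − 0.4249 = -0.4723 → -0.47
e^(−rT) = e^(−0.035·1.25) = 0.9572
N(d₁) = N(-0.05) = 0.4801;  N(d₂) = N(-0.47) = 0.3192
C = 24·0.4801 − 28·0.9572·0.3192 = 11.5224 − 8.5551 = 2.9673

€2.97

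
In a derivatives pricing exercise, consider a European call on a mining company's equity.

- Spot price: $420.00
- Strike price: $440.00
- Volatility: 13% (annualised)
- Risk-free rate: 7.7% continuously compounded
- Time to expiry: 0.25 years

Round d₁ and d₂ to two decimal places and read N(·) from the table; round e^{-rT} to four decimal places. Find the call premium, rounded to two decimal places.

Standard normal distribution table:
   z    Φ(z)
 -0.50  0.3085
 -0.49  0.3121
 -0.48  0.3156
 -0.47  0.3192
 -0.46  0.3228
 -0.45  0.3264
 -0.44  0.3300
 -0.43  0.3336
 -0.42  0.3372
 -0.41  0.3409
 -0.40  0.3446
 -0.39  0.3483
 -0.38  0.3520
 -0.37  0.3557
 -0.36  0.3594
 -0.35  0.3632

$5.41

σ√T = 0.13·√0.25 = 0.0650
d₁ = [ln(420/440) + (0.077 + 0.13²/2)·0.25] / 0.0650 = [-0.0465 + 0.0214] / 0.0650 = -0.3870 which rounds to -0.39
d₂ = d₁ − σ√T = -0.3870 − 0.0650 = -0.4520 which rounds to -0.45
exp(−rT) = exp(−0.077·0.25) = 0.9809
C = 420·N(-0.39) − 440·0.9809·N(-0.45) = 420·0.3483 − 440·0.9809·0.3264 = 146.2860 − 140.8729 = 5.4131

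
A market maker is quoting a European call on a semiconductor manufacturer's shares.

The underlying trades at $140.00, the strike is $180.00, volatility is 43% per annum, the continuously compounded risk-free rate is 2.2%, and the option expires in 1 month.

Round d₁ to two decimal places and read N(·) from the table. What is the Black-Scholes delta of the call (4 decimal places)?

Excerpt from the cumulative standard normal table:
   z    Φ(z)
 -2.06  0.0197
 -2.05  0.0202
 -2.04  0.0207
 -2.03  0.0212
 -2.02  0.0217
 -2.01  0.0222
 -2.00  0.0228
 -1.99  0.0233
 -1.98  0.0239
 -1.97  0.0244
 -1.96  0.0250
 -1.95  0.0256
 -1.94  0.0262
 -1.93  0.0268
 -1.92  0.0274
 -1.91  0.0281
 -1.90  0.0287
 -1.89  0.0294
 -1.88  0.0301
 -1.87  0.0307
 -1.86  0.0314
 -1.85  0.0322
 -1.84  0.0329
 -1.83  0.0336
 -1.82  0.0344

T = 0.08333;  σ√T = 0.1241
d₁ = [ln(140/180) + (0.022 + ½·0.43²)·0.08333] / (σ√T) = (-0.2513 + 0.0095) / 0.1241 = -1.9478 ⇒ -1.95
N(d₁) = N(-1.95) = 0.0256
Δ_call = N(d₁) = 0.0256

0.0256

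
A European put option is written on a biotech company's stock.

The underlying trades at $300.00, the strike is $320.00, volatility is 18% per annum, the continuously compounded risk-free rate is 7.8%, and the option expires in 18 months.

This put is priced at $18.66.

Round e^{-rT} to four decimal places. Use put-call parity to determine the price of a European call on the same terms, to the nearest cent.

$33.99

exp(−rT) = exp(−0.078·1.5) = 0.8896
Put-call parity: C − P = S − K·e^(−rT) = 300 − 320·0.8896 = 300 − 284.6720 = 15.3280
C = P + (C − P) = 18.66 + (15.3280) = 33.9880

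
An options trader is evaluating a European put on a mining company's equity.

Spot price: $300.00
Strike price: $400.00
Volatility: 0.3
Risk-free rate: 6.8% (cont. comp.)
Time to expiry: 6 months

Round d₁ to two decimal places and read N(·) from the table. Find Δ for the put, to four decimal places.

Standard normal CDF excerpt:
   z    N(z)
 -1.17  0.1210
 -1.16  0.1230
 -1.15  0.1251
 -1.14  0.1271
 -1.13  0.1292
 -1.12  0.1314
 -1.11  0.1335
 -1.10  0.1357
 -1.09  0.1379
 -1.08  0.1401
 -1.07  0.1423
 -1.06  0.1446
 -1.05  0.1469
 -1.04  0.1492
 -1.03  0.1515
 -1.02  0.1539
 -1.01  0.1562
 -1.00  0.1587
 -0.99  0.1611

σ√T = 0.3 × 0.7071 = 0.2121
d₁ = [ln(300/400) + (0.068 + ½·0.3²)·0.5] / (σ√T) = (-0.2877 + 0.0565) / 0.2121 = -1.0898 which rounds to -1.09
N(d₁) = N(-1.09) = 0.1379
Δ_put = N(d₁) − 1 = 0.1379 − 1 = -0.8621

-0.8621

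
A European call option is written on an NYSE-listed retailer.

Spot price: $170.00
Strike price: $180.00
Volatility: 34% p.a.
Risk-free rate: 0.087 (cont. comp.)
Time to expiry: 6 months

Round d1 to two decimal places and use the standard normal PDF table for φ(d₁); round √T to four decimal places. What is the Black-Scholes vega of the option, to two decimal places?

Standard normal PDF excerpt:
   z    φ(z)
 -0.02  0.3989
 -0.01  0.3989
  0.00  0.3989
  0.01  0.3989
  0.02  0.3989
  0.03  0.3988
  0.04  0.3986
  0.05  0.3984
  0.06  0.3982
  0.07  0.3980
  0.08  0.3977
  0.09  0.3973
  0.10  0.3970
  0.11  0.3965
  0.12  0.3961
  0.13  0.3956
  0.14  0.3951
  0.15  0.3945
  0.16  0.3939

47.87

σ√T = 0.34 × 0.7071 = 0.2404
d₁ = [ln(170/180) + (0.087 + 0.34²/2)·0.5] / 0.2404 = [-0.0572 + 0.0724] / 0.2404 = 0.0634 → 0.06
√T = √0.5 = 0.7071
φ(d₁) = φ(0.06) = 0.3982
vega = S·φ(d₁)·√T = 170·0.3982·0.7071 = 47.8664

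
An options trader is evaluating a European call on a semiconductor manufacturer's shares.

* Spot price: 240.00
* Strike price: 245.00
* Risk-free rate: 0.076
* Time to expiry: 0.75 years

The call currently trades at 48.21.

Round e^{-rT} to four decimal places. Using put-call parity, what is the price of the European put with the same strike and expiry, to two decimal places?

39.64

exp(−rT) = exp(−0.076·0.75) = 0.9446
Put-call parity: C − P = S − K·e^(−rT) = 240 − 245·0.9446 = 240 − 231.4270 = 8.5730
P = C − (C − P) = 48.21 − (8.5730) = 39.6370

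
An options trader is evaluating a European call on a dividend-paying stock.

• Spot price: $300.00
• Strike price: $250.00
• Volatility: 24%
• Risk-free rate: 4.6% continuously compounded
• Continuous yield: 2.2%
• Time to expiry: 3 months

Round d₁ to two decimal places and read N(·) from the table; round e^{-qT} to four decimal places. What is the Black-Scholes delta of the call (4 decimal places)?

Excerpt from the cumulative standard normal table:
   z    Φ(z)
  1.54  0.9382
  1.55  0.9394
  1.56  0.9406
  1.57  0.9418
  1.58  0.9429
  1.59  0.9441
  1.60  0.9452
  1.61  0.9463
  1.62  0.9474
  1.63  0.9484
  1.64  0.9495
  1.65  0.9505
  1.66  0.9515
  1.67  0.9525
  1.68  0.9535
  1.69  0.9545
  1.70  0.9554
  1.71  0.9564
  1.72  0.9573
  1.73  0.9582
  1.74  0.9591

σ√T = 0.24·√0.25 = 0.1200
ln(S/K) + (r − q + σ²/2)T = ln(300/250) + (0.046 − 0.022 + 0.24²/2)·0.25 = 0.1823 + 0.0132 = 0.1955
d₁ = 0.1955 / 0.1200 = 1.6293 → 1.63
N(d₁) = N(1.63) = 0.9484
Δ_call = exp(−qT)·N(d₁) = 0.9945·0.9484 = 0.9432

0.9432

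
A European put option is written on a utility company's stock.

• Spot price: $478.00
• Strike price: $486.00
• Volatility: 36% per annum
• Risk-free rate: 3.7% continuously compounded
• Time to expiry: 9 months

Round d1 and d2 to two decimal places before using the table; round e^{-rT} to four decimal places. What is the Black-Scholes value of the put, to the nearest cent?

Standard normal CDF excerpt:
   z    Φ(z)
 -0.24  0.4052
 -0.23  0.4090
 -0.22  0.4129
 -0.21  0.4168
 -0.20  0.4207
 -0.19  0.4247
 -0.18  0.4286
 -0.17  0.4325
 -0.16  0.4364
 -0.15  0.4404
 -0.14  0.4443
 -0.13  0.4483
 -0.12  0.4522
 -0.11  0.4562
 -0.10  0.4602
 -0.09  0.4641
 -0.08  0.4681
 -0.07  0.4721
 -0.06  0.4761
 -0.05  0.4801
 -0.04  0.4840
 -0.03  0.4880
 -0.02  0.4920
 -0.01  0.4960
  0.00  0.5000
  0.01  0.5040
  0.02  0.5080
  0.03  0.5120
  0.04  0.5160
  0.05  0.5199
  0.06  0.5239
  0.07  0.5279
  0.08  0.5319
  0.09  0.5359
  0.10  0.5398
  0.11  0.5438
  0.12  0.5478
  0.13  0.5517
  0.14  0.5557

σ√T = 0.36 × 0.8660 = 0.3118
d₁ = [ln(478/486) + (0.037 + ½·0.36²)·0.75] / (σ√T) = (-0.0166 + 0.0764) / 0.3118 = 0.1917 → 0.19
d₂ = 0.1917 − 0.3118 = -0.1201 → -0.12
exp(−rT) = exp(−0.037·0.75) = 0.9726
N(−d₂) = N(0.12) = 0.5478;  N(−d₁) = N(-0.19) = 0.4247
P = 486·0.9726·0.5478 − 478·0.4247 = 258.9361 − 203.0066 = 55.9295

$55.93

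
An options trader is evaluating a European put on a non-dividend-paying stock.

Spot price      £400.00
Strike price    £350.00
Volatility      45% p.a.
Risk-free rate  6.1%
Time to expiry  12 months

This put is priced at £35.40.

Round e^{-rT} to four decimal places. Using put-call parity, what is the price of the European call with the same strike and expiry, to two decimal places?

exp(−rT) = exp(−0.061·1) = 0.9408
Put-call parity: C − P = S − K·e^(−rT) = 400 − 350·0.9408 = 400 − 329.2800 = 70.7200
C = P + (C − P) = 35.40 + (70.7200) = 106.1200

£106.12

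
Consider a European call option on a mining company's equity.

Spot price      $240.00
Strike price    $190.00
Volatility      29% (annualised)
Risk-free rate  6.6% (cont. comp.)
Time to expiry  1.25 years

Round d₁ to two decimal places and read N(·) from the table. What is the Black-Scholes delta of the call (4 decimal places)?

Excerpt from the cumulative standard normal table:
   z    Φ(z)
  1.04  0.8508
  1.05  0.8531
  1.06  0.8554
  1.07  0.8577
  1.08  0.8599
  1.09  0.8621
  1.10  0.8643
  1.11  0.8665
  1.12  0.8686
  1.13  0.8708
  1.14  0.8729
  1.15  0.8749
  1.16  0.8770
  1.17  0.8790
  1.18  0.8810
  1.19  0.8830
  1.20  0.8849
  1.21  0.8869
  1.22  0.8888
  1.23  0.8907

σ√T = 0.29·√1.25 = 0.3242
d₁ = [ln(240/190) + (0.066 + ½·0.29²)·1.25] / (σ√T) = (0.2336 + 0.1351) / 0.3242 = 1.1371 which rounds to 1.14
N(d₁) = N(1.14) = 0.8729
Δ_call = N(d₁) = 0.8729

0.8729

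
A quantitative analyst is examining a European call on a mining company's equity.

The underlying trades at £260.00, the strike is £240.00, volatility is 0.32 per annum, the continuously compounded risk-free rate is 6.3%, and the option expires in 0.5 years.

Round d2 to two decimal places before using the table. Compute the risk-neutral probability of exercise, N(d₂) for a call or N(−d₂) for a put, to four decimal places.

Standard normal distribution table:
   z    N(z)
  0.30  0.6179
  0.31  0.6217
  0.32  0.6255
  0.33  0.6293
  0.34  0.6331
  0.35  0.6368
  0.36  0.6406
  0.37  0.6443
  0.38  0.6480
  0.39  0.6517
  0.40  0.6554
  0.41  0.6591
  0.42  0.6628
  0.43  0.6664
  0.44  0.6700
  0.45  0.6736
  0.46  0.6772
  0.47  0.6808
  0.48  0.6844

σ√T = 0.32 × 0.7071 = 0.2263
d₁ = [ln(260/240) + (0.063 + 0.32²/2)·0.5] / 0.2263 = [0.0800 + 0.0571] / 0.2263 = 0.6061 ⇒ 0.61
d₂ = d₁ − σ√T = 0.6061 − 0.2263 = 0.3798 ⇒ 0.38
Pr(exercise) under Q = N(d₂) = 0.6480

0.6480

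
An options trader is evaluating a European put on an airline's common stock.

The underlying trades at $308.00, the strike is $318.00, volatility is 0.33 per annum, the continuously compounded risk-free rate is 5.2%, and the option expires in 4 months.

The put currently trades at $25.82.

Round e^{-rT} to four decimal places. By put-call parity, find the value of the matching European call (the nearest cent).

exp(−rT) = exp(−0.052·0.3333) = 0.9828
Put-call parity: C − P = S − K·e^(−rT) = 308 − 318·0.9828 = 308 − 312.5304 = -4.5304
C = P + (C − P) = 25.82 + (-4.5304) = 21.2896

$21.29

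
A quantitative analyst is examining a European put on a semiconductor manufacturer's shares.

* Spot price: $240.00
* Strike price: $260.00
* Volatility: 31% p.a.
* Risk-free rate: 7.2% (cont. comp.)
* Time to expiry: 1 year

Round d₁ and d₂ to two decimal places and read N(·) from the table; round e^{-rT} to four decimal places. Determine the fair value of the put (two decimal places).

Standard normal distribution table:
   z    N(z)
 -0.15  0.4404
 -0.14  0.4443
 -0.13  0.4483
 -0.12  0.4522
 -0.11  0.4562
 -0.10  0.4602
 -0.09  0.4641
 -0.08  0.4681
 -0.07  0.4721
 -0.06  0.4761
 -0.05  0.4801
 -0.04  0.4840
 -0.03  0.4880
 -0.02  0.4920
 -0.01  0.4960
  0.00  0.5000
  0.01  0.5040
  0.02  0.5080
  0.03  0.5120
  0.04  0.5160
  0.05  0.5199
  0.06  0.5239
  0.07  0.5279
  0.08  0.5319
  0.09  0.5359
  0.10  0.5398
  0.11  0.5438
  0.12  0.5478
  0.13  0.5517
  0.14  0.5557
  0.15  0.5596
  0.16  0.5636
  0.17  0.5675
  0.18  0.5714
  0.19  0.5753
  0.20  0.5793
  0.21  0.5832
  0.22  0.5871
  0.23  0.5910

σ√T = 0.31·√1 = 0.3100
ln(S/K) + (r + σ²/2)T = ln(240/260) + (0.072 + 0.31²/2)·1 = -0.0800 + 0.1200 = 0.0400
d₁ = 0.0400 / 0.3100 = 0.1291 ≈ 0.13
d₂ = d₁ − σ√T = 0.1291 − 0.3100 = -0.1809 ≈ -0.18
exp(−rT) = exp(−0.072·1) = 0.9305
P = 260·0.9305·N(0.18) − 240·N(-0.13) = 260·0.9305·0.5714 − 240·0.4483 = 138.2388 − 107.5920 = 30.6468

$30.65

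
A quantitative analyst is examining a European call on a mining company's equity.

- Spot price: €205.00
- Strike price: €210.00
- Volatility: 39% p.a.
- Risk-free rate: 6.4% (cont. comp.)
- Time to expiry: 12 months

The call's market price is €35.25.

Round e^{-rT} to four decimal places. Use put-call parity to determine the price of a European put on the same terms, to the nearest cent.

€27.23

e^(−rT) = e^(−0.064·1) = 0.9380
Put-call parity: C − P = S − K·e^(−rT) = 205 − 210·0.9380 = 205 − 196.9800 = 8.0200
P = C − (C − P) = 35.25 − (8.0200) = 27.2300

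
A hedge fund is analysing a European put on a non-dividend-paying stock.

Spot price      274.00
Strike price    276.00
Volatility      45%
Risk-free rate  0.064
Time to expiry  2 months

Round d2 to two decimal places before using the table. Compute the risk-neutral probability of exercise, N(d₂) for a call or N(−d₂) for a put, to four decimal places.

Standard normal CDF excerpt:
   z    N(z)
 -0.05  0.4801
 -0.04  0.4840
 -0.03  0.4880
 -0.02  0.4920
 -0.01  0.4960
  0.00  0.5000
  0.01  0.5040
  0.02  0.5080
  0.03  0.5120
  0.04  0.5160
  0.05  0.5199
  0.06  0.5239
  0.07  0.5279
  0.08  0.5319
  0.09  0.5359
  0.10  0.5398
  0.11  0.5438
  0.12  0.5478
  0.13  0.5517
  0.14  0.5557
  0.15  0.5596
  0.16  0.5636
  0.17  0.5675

0.5279

σ√T = 0.45 × 0.4082 = 0.1837
d₁ = [ln(274/276) + (0.064 + ½·0.45²)·0.1667] / (σ√T) = (-0.0073 + 0.0275) / 0.1837 = 0.1103 which rounds to 0.11
d₂ = 0.1103 − 0.1837 = -0.0734 which rounds to -0.07
Risk-neutral Pr[S_T < K] = N(−d₂) = N(0.07) = 0.5279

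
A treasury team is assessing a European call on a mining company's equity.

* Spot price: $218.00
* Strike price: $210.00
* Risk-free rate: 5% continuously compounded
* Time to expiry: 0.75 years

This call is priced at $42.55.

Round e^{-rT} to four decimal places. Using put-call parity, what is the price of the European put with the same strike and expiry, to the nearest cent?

exp(−rT) = exp(−0.05·0.75) = 0.9632
Put-call parity: C − P = S − K·e^(−rT) = 218 − 210·0.9632 = 218 − 202.2720 = 15.7280
P = C − (C − P) = 42.55 − (15.7280) = 26.8220

$26.82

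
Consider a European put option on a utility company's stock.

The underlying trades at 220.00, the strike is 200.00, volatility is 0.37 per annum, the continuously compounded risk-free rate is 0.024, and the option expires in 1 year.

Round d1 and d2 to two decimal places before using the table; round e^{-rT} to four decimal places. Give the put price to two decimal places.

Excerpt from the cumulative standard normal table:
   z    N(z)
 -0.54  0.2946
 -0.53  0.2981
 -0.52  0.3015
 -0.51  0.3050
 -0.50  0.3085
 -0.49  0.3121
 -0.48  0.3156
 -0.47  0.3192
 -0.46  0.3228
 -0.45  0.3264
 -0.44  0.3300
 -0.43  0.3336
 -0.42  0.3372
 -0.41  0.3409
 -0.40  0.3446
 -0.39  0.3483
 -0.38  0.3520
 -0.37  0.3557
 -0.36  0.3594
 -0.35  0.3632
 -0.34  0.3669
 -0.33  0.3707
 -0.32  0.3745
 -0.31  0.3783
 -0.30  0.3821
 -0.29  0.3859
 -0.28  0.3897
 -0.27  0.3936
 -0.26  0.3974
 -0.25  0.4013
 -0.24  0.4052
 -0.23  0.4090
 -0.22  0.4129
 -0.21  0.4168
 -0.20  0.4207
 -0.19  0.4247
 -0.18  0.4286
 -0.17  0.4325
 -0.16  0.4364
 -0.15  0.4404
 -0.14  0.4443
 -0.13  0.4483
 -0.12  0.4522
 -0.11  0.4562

σ√T = 0.37·√1 = 0.3700
ln(S/K) + (r + σ²/2)T = ln(220/200) + (0.024 + 0.37²/2)·1 = 0.0953 + 0.0925 = 0.1878
d₁ = 0.1878 / 0.3700 = 0.5075 ⇒ 0.51
d₂ = d₁ − σ√T = 0.5075 − 0.3700 = 0.1375 ⇒ 0.14
e^(−rT) = e^(−0.024·1) = 0.9763
N(−d₂) = N(-0.14) = 0.4443;  N(−d₁) = N(-0.51) = 0.3050
P = 200·0.9763·0.4443 − 220·0.3050 = 86.7540 − 67.1000 = 19.6540

19.65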